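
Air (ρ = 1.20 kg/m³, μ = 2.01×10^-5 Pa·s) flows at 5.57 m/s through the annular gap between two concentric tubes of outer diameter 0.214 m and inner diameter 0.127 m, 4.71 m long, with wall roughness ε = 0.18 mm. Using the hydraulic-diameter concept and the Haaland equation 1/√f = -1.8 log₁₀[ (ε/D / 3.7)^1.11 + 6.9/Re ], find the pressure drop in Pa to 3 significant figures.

ΔP ≈ 28.3 Pa

Hydraulic diameter D_h = 4A/P = D_o - D_i = 0.214 - 0.127 = 0.087 m.
Re = ρVD_h/μ = 1.2·5.57·0.087/2.01e-05 = 2.893e+04.
ε/D_h = 0.00018/0.087 = 0.00207; Haaland gives 1/√f = -1.8 log₁₀[0.000245+0.000239] = 5.968, so f = 0.02808.
ΔP = f(L/D_h)(ρV²/2) = 0.02808·4.71/0.087·18.61 = 28.3 Pa.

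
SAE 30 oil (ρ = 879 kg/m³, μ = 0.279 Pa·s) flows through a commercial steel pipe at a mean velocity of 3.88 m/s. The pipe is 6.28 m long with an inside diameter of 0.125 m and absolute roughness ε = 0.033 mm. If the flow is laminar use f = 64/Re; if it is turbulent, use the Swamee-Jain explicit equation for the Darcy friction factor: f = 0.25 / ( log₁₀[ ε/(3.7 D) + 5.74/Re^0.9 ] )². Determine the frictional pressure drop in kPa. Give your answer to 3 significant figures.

Reynolds number Re = ρVD/μ = 879 · 3.88 · 0.125 / 0.279 = 1528.
Re < 2300 → laminar flow, so f = 64/Re = 64/1528 = 0.04188 (the turbulent correlation is not needed).
Darcy-Weisbach: ΔP = f(L/D)(ρV²/2) = 0.04188·(6.28/0.125)·(879·3.88²/2) = 0.04188·50.24·6616 = 1.392e+04 Pa.
ΔP = 1.392e+04 Pa = 13.9 kPa.

ΔP ≈ 13.9 kPa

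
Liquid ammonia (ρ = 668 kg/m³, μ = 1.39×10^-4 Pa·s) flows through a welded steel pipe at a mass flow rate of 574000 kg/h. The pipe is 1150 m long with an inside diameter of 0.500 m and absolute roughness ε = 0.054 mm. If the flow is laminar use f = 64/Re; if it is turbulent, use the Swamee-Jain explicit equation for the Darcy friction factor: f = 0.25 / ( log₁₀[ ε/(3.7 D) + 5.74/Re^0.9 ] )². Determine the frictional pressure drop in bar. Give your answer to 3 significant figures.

ΔP ≈ 0.145 bar

ṁ = 574000 kg/h = 574000/3600 = 159.4 kg/s.
A = πD²/4 = π(0.5)²/4 = 0.1963 m²; mean velocity V = ṁ/(ρA) = 159.4/(668 · 0.1963) = 1.216 m/s.
Reynolds number Re = ρVD/μ = 668 · 1.216 · 0.5 / 0.000139 = 2.921e+06.
Re > 4000 → turbulent. Relative roughness ε/D = 5.4e-05/0.5 = 0.000108. Swamee-Jain: f = 0.25/(log₁₀[0.000108/3.7 + 5.74/2.921e+06^0.9])² = 0.25/(log₁₀[2.92e-05 + 8.71e-06])² = 0.25/(-4.421)² = 0.01279.
Darcy-Weisbach: ΔP = f(L/D)(ρV²/2) = 0.01279·(1150/0.5)·(668·1.216²/2) = 0.01279·2300·493.6 = 1.452e+04 Pa.
ΔP = 1.452e+04 Pa = 0.145 bar.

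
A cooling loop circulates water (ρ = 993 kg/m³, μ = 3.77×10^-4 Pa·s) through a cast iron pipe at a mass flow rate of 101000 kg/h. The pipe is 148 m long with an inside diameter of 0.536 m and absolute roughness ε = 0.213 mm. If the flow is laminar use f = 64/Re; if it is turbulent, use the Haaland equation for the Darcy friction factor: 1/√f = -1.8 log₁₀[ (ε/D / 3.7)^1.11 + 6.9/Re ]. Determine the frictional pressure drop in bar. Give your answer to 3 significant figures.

ΔP ≈ 3.93×10^-4 bar

ṁ = 101000 kg/h = 101000/3600 = 28.06 kg/s.
A = πD²/4 = π(0.536)²/4 = 0.2256 m²; mean velocity V = ṁ/(ρA) = 28.06/(993 · 0.2256) = 0.1252 m/s.
Reynolds number Re = ρVD/μ = 993 · 0.1252 · 0.536 / 0.000377 = 1.768e+05.
Re > 4000 → turbulent. Relative roughness ε/D = 0.000213/0.536 = 0.000397. Haaland: 1/√f = -1.8 log₁₀[(0.000397/3.7)^1.11 + 6.9/1.768e+05] = -1.8 log₁₀[3.93e-05 + 3.9e-05] = 7.391, so f = 0.01831.
Darcy-Weisbach: ΔP = f(L/D)(ρV²/2) = 0.01831·(148/0.536)·(993·0.1252²/2) = 0.01831·276.1·7.784 = 39.35 Pa.
ΔP = 39.35 Pa = 3.93×10^-4 bar.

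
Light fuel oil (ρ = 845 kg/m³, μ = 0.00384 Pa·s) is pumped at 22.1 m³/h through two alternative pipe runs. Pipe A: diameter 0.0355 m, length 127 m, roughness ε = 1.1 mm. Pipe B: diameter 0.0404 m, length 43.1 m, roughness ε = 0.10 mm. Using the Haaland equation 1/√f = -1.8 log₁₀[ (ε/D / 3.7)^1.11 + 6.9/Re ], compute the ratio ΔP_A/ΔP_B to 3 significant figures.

ΔP_A/ΔP_B ≈ 11.9

Pipe A: V = Q/A = 0.006139/0.0009898 = 6.202 m/s; Re = 4.845e+04; ε/D = 0.031; Haaland → f = 0.05869; ΔP_A = f(L/D)(ρV²/2) = 3.412e+06 Pa.
Pipe B: V = Q/A = 0.006139/0.001282 = 4.789 m/s; Re = 4.257e+04; ε/D = 0.00248; Haaland → f = 0.02774; ΔP_B = f(L/D)(ρV²/2) = 2.867e+05 Pa.
ΔP_A/ΔP_B = 3.412e+06/2.867e+05 = 11.9.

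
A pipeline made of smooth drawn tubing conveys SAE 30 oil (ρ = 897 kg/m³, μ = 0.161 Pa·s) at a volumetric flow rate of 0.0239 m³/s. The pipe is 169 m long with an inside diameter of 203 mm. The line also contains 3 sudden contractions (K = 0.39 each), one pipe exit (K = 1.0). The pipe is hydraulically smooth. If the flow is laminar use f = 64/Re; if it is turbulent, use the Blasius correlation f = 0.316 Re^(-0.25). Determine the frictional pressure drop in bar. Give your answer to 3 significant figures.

ΔP ≈ 0.161 bar

Cross-sectional area A = πD²/4 = π(0.203)²/4 = 0.03237 m²; mean velocity V = Q/A = 0.0239/0.03237 = 0.7384 m/s.
Reynolds number Re = ρVD/μ = 897 · 0.7384 · 0.203 / 0.161 = 835.2.
Re < 2300 → laminar flow, so f = 64/Re = 64/835.2 = 0.07663 (the turbulent correlation is not needed).
Total minor-loss coefficient ΣK = 3·0.39 + 1·1 = 2.17.
ΔP = [f·L/D + ΣK]·(ρV²/2) = [0.07663·169/0.203 + 2.17]·(897·0.7384²/2) = [63.8 + 2.17]·244.6 = 1.613e+04 Pa.
ΔP = 1.613e+04 Pa = 0.161 bar.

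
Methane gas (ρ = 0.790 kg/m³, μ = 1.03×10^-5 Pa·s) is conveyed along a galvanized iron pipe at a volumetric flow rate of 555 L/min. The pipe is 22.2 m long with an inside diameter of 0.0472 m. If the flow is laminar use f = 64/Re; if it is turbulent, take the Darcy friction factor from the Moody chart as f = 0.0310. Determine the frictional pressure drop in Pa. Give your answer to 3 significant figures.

Q = 555 L/min = 555/60000 = 0.00925 m³/s.
Cross-sectional area A = πD²/4 = π(0.0472)²/4 = 0.00175 m²; mean velocity V = Q/A = 0.00925/0.00175 = 5.286 m/s.
Reynolds number Re = ρVD/μ = 0.79 · 5.286 · 0.0472 / 1.03e-05 = 1.914e+04.
Re > 4000 → turbulent; use the Moody-chart value f = 0.0310.
Darcy-Weisbach: ΔP = f(L/D)(ρV²/2) = 0.031·(22.2/0.0472)·(0.79·5.286²/2) = 0.031·470.3·11.04 = 161 Pa.

ΔP ≈ 161 Pa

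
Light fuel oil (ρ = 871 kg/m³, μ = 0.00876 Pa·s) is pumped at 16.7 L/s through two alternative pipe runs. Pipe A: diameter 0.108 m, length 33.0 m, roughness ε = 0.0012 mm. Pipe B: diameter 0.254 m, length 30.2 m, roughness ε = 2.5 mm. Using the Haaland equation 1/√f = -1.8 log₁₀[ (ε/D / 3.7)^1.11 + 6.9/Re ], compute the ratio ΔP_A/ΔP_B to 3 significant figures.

Pipe A: V = Q/A = 0.0167/0.009161 = 1.823 m/s; Re = 1.958e+04; ε/D = 1.11e-05; Haaland → f = 0.0259; ΔP_A = f(L/D)(ρV²/2) = 1.145e+04 Pa.
Pipe B: V = Q/A = 0.0167/0.05067 = 0.3296 m/s; Re = 8324; ε/D = 0.00984; Haaland → f = 0.04379; ΔP_B = f(L/D)(ρV²/2) = 246.3 Pa.
ΔP_A/ΔP_B = 1.145e+04/246.3 = 46.5.

ΔP_A/ΔP_B ≈ 46.5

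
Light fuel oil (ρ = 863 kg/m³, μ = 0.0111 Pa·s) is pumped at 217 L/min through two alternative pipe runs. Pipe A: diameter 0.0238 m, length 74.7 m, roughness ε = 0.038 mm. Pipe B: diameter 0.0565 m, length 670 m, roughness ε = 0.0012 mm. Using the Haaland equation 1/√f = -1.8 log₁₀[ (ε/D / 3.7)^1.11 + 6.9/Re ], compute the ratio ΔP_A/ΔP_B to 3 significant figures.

Pipe A: V = Q/A = 0.003617/0.0004449 = 8.13 m/s; Re = 1.504e+04; ε/D = 0.0016; Haaland → f = 0.03029; ΔP_A = f(L/D)(ρV²/2) = 2.711e+06 Pa.
Pipe B: V = Q/A = 0.003617/0.002507 = 1.443 m/s; Re = 6337; ε/D = 2.12e-05; Haaland → f = 0.03517; ΔP_B = f(L/D)(ρV²/2) = 3.745e+05 Pa.
ΔP_A/ΔP_B = 2.711e+06/3.745e+05 = 7.24.

ΔP_A/ΔP_B ≈ 7.24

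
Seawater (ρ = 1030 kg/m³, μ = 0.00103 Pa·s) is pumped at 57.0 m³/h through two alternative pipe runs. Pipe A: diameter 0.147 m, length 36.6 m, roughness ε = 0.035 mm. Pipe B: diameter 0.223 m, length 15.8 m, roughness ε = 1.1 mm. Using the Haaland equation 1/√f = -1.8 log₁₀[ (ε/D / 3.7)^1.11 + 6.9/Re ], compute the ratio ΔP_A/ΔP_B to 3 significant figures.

ΔP_A/ΔP_B ≈ 10.7

Pipe A: V = Q/A = 0.01583/0.01697 = 0.9329 m/s; Re = 1.371e+05; ε/D = 0.000238; Haaland → f = 0.01801; ΔP_A = f(L/D)(ρV²/2) = 2010 Pa.
Pipe B: V = Q/A = 0.01583/0.03906 = 0.4054 m/s; Re = 9.04e+04; ε/D = 0.00493; Haaland → f = 0.03125; ΔP_B = f(L/D)(ρV²/2) = 187.4 Pa.
ΔP_A/ΔP_B = 2010/187.4 = 10.7.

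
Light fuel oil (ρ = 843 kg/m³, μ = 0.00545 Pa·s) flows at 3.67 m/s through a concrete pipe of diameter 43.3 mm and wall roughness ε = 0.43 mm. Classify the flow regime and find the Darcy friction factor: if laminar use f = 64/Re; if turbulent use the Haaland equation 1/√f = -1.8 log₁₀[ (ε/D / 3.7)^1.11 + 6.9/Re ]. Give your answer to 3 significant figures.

Re = ρVD/μ = 843·3.67·0.0433/0.00545 = 2.458e+04.
Re > 4000 → turbulent. ε/D = 0.00043/0.0433 = 0.00993; Haaland: 1/√f = -1.8 log₁₀[0.0014 + 0.000281] = 4.994, so f = 0.04009.

f ≈ 0.0401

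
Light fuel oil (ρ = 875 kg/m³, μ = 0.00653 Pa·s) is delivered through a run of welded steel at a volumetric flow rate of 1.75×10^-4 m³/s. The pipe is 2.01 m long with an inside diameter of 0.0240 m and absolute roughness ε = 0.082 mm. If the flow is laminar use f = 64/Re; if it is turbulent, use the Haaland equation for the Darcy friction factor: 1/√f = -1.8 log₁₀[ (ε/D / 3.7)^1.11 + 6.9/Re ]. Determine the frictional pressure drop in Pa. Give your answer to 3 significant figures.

Cross-sectional area A = πD²/4 = π(0.024)²/4 = 0.0004524 m²; mean velocity V = Q/A = 0.000175/0.0004524 = 0.3868 m/s.
Reynolds number Re = ρVD/μ = 875 · 0.3868 · 0.024 / 0.00653 = 1244.
Re < 2300 → laminar flow, so f = 64/Re = 64/1244 = 0.05145 (the turbulent correlation is not needed).
Darcy-Weisbach: ΔP = f(L/D)(ρV²/2) = 0.05145·(2.01/0.024)·(875·0.3868²/2) = 0.05145·83.75·65.47 = 282.1 Pa.

ΔP ≈ 282 Pa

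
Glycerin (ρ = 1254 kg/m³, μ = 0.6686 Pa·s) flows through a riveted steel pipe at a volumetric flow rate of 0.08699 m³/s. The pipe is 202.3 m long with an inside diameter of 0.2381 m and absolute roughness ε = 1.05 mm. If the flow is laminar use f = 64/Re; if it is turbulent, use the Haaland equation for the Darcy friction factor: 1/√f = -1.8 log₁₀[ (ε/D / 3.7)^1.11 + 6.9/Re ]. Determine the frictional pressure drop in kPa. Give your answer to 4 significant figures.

Cross-sectional area A = πD²/4 = π(0.2381)²/4 = 0.04453 m²; mean velocity V = Q/A = 0.08699/0.04453 = 1.954 m/s.
Reynolds number Re = ρVD/μ = 1254 · 1.954 · 0.2381 / 0.669 = 872.5.
Re < 2300 → laminar flow, so f = 64/Re = 64/872.5 = 0.07335 (the turbulent correlation is not needed).
Darcy-Weisbach: ΔP = f(L/D)(ρV²/2) = 0.07335·(202.3/0.2381)·(1254·1.954²/2) = 0.07335·849.6·2393 = 1.492e+05 Pa.
ΔP = 1.492e+05 Pa = 149.2 kPa.

ΔP ≈ 149.2 kPa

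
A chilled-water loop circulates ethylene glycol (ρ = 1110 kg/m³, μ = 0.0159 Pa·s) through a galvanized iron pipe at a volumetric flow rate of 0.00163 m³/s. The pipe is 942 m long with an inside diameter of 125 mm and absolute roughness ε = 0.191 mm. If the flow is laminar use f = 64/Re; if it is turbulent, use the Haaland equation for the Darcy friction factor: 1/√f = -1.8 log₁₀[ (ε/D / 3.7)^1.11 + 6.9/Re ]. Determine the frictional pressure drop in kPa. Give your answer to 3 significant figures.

Cross-sectional area A = πD²/4 = π(0.125)²/4 = 0.01227 m²; mean velocity V = Q/A = 0.00163/0.01227 = 0.1328 m/s.
Reynolds number Re = ρVD/μ = 1110 · 0.1328 · 0.125 / 0.0159 = 1159.
Re < 2300 → laminar flow, so f = 64/Re = 64/1159 = 0.05522 (the turbulent correlation is not needed).
Darcy-Weisbach: ΔP = f(L/D)(ρV²/2) = 0.05522·(942/0.125)·(1110·0.1328²/2) = 0.05522·7536·9.791 = 4074 Pa.
ΔP = 4074 Pa = 4.07 kPa.

ΔP ≈ 4.07 kPa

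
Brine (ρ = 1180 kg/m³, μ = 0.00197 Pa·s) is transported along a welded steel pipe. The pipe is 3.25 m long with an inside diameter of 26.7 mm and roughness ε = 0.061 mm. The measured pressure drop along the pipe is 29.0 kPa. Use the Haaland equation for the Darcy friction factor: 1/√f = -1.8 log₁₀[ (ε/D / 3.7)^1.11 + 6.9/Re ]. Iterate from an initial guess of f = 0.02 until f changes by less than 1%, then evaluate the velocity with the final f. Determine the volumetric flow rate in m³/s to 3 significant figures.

Q ≈ 0.00219 m³/s

Rearranging Darcy-Weisbach: V = √(2·ΔP·D/(f·L·ρ)). With ε/D = 6.1e-05/0.0267 = 0.00228, iterate starting from f = 0.02:
  f = 0.02 → V = √(2·2.9e+04·0.0267/(0.02·3.25·1180)) = 4.493 m/s; Re = ρVD/μ = 7.186e+04; f → 0.02621
  f = 0.02621 → V = 3.925 m/s; Re = 6.278e+04; f → 0.02645
Converged (Δf/f < 1%). With the final f = 0.02645: V = √(2·2.9e+04·0.0267/(0.02645·3.25·1180)) = 3.907 m/s.
Q = V·A = 3.907·(π/4·0.0267²) = 0.002188 m³/s = 0.00219 m³/s.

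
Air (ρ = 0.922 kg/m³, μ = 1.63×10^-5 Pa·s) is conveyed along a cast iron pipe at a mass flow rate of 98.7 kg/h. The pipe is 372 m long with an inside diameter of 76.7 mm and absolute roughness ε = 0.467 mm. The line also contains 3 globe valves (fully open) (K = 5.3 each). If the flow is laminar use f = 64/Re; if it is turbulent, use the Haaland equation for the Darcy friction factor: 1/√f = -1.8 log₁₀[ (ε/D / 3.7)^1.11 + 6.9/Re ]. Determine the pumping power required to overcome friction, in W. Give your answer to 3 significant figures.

P ≈ 105 W

ṁ = 98.7 kg/h = 98.7/3600 = 0.02742 kg/s.
A = πD²/4 = π(0.0767)²/4 = 0.00462 m²; mean velocity V = ṁ/(ρA) = 0.02742/(0.922 · 0.00462) = 6.436 m/s.
Reynolds number Re = ρVD/μ = 0.922 · 6.436 · 0.0767 / 1.63e-05 = 2.792e+04.
Re > 4000 → turbulent. Relative roughness ε/D = 0.000467/0.0767 = 0.00609. Haaland: 1/√f = -1.8 log₁₀[(0.00609/3.7)^1.11 + 6.9/2.792e+04] = -1.8 log₁₀[0.000813 + 0.000247] = 5.354, so f = 0.03488.
Total minor-loss coefficient ΣK = 3·5.3 = 15.9.
ΔP = [f·L/D + ΣK]·(ρV²/2) = [0.03488·372/0.0767 + 15.9]·(0.922·6.436²/2) = [169.2 + 15.9]·19.09 = 3534 Pa.
Q = ṁ/ρ = 0.02742/0.922 = 0.02974 m³/s.
Pumping power P = QΔP = 0.02974·3534 = 105.1 W = 105 W.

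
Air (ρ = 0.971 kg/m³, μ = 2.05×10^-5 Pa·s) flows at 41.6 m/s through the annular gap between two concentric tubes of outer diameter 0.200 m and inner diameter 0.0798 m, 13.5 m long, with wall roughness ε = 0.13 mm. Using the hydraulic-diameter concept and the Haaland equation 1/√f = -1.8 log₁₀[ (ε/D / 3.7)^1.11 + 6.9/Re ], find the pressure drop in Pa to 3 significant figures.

ΔP ≈ 1990 Pa

Hydraulic diameter D_h = 4A/P = D_o - D_i = 0.2 - 0.0798 = 0.1202 m.
Re = ρVD_h/μ = 0.971·41.6·0.1202/2.05e-05 = 2.368e+05.
ε/D_h = 0.00013/0.1202 = 0.00108; Haaland gives 1/√f = -1.8 log₁₀[0.000119+2.91e-05] = 6.891, so f = 0.02106.
ΔP = f(L/D_h)(ρV²/2) = 0.02106·13.5/0.1202·840.2 = 1987 Pa.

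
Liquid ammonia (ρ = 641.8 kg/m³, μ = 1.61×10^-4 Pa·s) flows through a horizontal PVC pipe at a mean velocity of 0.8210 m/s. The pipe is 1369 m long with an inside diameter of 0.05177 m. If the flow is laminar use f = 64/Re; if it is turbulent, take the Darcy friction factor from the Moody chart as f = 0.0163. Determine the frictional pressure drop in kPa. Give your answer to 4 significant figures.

ΔP ≈ 93.23 kPa

Reynolds number Re = ρVD/μ = 641.8 · 0.821 · 0.05177 / 0.000161 = 1.694e+05.
Re > 4000 → turbulent; use the Moody-chart value f = 0.0163.
Darcy-Weisbach: ΔP = f(L/D)(ρV²/2) = 0.0163·(1369/0.05177)·(641.8·0.821²/2) = 0.0163·2.644e+04·216.3 = 9.323e+04 Pa.
ΔP = 9.323e+04 Pa = 93.23 kPa.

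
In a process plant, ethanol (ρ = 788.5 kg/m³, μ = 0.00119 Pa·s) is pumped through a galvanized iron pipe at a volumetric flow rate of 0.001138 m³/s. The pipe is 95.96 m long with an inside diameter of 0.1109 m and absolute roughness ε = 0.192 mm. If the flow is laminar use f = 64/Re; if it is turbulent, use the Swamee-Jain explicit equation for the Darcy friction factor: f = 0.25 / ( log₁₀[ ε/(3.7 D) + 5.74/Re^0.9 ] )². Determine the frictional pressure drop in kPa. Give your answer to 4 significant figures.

Cross-sectional area A = πD²/4 = π(0.1109)²/4 = 0.009659 m²; mean velocity V = Q/A = 0.001138/0.009659 = 0.1178 m/s.
Reynolds number Re = ρVD/μ = 788.5 · 0.1178 · 0.1109 / 0.00119 = 8657.
Re > 4000 → turbulent. Relative roughness ε/D = 0.000192/0.1109 = 0.00173. Swamee-Jain: f = 0.25/(log₁₀[0.00173/3.7 + 5.74/8657^0.9])² = 0.25/(log₁₀[0.000468 + 0.00164])² = 0.25/(-2.676)² = 0.03492.
Darcy-Weisbach: ΔP = f(L/D)(ρV²/2) = 0.03492·(95.96/0.1109)·(788.5·0.1178²/2) = 0.03492·865.3·5.472 = 165.3 Pa.
ΔP = 165.3 Pa = 0.1653 kPa.

ΔP ≈ 0.1653 kPa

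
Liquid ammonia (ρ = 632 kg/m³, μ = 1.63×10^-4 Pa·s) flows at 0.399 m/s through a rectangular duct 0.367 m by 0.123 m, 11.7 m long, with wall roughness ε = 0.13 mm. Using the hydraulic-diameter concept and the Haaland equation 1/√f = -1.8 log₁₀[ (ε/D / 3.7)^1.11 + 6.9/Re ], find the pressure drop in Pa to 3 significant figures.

ΔP ≈ 61.4 Pa

Hydraulic diameter D_h = 4A/P = 4·(0.367·0.123)/(2·(0.367+0.123)) = 0.1806/0.98 = 0.1842 m.
Re = ρVD_h/μ = 632·0.399·0.1842/0.000163 = 2.85e+05.
ε/D_h = 0.00013/0.1842 = 0.000706; Haaland gives 1/√f = -1.8 log₁₀[7.43e-05+2.42e-05] = 7.212, so f = 0.01923.
ΔP = f(L/D_h)(ρV²/2) = 0.01923·11.7/0.1842·50.31 = 61.43 Pa.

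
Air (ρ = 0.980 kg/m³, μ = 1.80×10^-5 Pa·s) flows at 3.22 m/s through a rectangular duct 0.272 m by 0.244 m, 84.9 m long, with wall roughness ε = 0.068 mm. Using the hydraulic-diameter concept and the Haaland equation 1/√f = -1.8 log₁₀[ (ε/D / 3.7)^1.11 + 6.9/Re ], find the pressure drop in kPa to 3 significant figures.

ΔP ≈ 0.0368 kPa

Hydraulic diameter D_h = 4A/P = 4·(0.272·0.244)/(2·(0.272+0.244)) = 0.2655/1.032 = 0.2572 m.
Re = ρVD_h/μ = 0.98·3.22·0.2572/1.8e-05 = 4.51e+04.
ε/D_h = 6.8e-05/0.2572 = 0.000264; Haaland gives 1/√f = -1.8 log₁₀[2.5e-05+0.000153] = 6.749, so f = 0.02195.
ΔP = f(L/D_h)(ρV²/2) = 0.02195·84.9/0.2572·5.081 = 36.81 Pa.
ΔP = 0.0368 kPa.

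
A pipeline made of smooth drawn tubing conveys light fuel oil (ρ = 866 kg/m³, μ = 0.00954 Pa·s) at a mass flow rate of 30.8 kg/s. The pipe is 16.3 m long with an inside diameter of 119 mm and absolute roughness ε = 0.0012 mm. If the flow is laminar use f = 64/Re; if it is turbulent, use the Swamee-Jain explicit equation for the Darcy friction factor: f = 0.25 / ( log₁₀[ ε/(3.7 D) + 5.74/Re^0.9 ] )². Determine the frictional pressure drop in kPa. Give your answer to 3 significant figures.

A = πD²/4 = π(0.119)²/4 = 0.01112 m²; mean velocity V = ṁ/(ρA) = 30.8/(866 · 0.01112) = 3.198 m/s.
Reynolds number Re = ρVD/μ = 866 · 3.198 · 0.119 / 0.00954 = 3.454e+04.
Re > 4000 → turbulent. Relative roughness ε/D = 1.2e-06/0.119 = 1.01e-05. Swamee-Jain: f = 0.25/(log₁₀[1.01e-05/3.7 + 5.74/3.454e+04^0.9])² = 0.25/(log₁₀[2.73e-06 + 0.000472])² = 0.25/(-3.323)² = 0.02264.
Darcy-Weisbach: ΔP = f(L/D)(ρV²/2) = 0.02264·(16.3/0.119)·(866·3.198²/2) = 0.02264·137·4428 = 1.373e+04 Pa.
ΔP = 1.373e+04 Pa = 13.7 kPa.

ΔP ≈ 13.7 kPa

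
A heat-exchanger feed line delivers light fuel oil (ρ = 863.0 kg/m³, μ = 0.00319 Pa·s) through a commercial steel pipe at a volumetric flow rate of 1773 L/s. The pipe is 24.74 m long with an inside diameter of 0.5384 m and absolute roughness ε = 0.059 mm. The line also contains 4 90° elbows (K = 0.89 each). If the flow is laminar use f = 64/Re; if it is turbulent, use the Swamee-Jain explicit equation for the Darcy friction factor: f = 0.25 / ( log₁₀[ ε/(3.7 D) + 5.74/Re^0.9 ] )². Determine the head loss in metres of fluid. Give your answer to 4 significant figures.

h_f ≈ 12.92 m

Q = 1773 L/s = 1773/1000 = 1.773 m³/s.
Cross-sectional area A = πD²/4 = π(0.5384)²/4 = 0.2277 m²; mean velocity V = Q/A = 1.773/0.2277 = 7.788 m/s.
Reynolds number Re = ρVD/μ = 863 · 7.788 · 0.5384 / 0.00319 = 1.134e+06.
Re > 4000 → turbulent. Relative roughness ε/D = 5.9e-05/0.5384 = 0.00011. Swamee-Jain: f = 0.25/(log₁₀[0.00011/3.7 + 5.74/1.134e+06^0.9])² = 0.25/(log₁₀[2.96e-05 + 2.04e-05])² = 0.25/(-4.301)² = 0.01352.
Total minor-loss coefficient ΣK = 4·0.89 = 3.56.
ΔP = [f·L/D + ΣK]·(ρV²/2) = [0.01352·24.74/0.5384 + 3.56]·(863·7.788²/2) = [0.621 + 3.56]·2.617e+04 = 1.094e+05 Pa.
Head loss h_f = ΔP/(ρg) = 1.094e+05/(863·9.81) = 12.92 m.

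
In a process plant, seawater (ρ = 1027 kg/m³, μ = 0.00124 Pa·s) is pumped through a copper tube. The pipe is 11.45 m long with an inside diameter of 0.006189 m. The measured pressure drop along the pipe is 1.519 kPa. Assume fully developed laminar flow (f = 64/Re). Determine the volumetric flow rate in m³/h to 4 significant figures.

For laminar flow, f = 64/Re with Re = ρVD/μ, so Darcy-Weisbach reduces to ΔP = 32μLV/D². Solving for V: V = ΔP·D²/(32μL) = 1519·(0.006189)²/(32·0.00124·11.45) = 0.1281 m/s.
Check: Re = ρVD/μ = 1027·0.1281·0.006189/0.00124 = 656.4 < 2300, so the laminar assumption holds.
Q = V·A = 0.1281·(π/4·0.006189²) = 3.853e-06 m³/s = 0.01387 m³/h.

Q ≈ 0.01387 m³/h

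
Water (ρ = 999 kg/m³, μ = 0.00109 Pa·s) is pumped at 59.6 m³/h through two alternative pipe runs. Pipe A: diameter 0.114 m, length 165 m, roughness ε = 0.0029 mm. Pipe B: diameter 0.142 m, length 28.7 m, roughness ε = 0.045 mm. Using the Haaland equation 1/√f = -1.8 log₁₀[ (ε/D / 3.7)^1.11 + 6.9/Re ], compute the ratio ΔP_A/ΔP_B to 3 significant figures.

Pipe A: V = Q/A = 0.01656/0.01021 = 1.622 m/s; Re = 1.695e+05; ε/D = 2.54e-05; Haaland → f = 0.01616; ΔP_A = f(L/D)(ρV²/2) = 3.073e+04 Pa.
Pipe B: V = Q/A = 0.01656/0.01584 = 1.045 m/s; Re = 1.361e+05; ε/D = 0.000317; Haaland → f = 0.01845; ΔP_B = f(L/D)(ρV²/2) = 2036 Pa.
ΔP_A/ΔP_B = 3.073e+04/2036 = 15.1.

ΔP_A/ΔP_B ≈ 15.1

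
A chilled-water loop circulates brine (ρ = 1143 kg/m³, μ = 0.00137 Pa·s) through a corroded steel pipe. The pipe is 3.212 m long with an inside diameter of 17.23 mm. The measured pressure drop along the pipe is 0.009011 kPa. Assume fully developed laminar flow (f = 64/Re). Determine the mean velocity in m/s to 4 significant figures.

For laminar flow, f = 64/Re with Re = ρVD/μ, so Darcy-Weisbach reduces to ΔP = 32μLV/D². Solving for V: V = ΔP·D²/(32μL) = 9.011·(0.01723)²/(32·0.00137·3.212) = 0.019 m/s.
Check: Re = ρVD/μ = 1143·0.019·0.01723/0.00137 = 273.1 < 2300, so the laminar assumption holds.

V ≈ 0.01900 m/s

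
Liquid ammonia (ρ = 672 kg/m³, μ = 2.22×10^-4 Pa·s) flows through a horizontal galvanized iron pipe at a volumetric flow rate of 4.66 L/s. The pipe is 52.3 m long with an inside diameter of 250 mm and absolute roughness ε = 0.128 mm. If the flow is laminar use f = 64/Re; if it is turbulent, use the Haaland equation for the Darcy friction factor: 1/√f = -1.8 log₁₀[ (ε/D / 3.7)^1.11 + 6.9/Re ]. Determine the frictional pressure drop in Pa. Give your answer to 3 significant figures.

Q = 4.66 L/s = 4.66/1000 = 0.00466 m³/s.
Cross-sectional area A = πD²/4 = π(0.25)²/4 = 0.04909 m²; mean velocity V = Q/A = 0.00466/0.04909 = 0.09493 m/s.
Reynolds number Re = ρVD/μ = 672 · 0.09493 · 0.25 / 0.000222 = 7.184e+04.
Re > 4000 → turbulent. Relative roughness ε/D = 0.000128/0.25 = 0.000512. Haaland: 1/√f = -1.8 log₁₀[(0.000512/3.7)^1.11 + 6.9/7.184e+04] = -1.8 log₁₀[5.21e-05 + 9.6e-05] = 6.893, so f = 0.02105.
Darcy-Weisbach: ΔP = f(L/D)(ρV²/2) = 0.02105·(52.3/0.25)·(672·0.09493²/2) = 0.02105·209.2·3.028 = 13.33 Pa.

ΔP ≈ 13.3 Pa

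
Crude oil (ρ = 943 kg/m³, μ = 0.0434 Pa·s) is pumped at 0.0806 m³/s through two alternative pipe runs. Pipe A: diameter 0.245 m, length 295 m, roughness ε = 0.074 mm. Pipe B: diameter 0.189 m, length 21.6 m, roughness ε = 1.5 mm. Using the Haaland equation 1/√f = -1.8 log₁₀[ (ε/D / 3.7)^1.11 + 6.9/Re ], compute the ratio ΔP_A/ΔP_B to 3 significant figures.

ΔP_A/ΔP_B ≈ 2.98

Pipe A: V = Q/A = 0.0806/0.04714 = 1.71 m/s; Re = 9101; ε/D = 0.000302; Haaland → f = 0.03203; ΔP_A = f(L/D)(ρV²/2) = 5.316e+04 Pa.
Pipe B: V = Q/A = 0.0806/0.02806 = 2.873 m/s; Re = 1.18e+04; ε/D = 0.00794; Haaland → f = 0.04006; ΔP_B = f(L/D)(ρV²/2) = 1.782e+04 Pa.
ΔP_A/ΔP_B = 5.316e+04/1.782e+04 = 2.98.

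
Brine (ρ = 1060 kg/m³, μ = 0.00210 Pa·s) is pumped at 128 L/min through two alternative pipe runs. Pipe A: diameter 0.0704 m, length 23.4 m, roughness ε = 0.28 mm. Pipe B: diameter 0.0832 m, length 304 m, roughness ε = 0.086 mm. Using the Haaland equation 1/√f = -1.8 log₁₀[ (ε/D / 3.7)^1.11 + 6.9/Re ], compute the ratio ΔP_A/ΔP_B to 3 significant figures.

ΔP_A/ΔP_B ≈ 0.202

Pipe A: V = Q/A = 0.002133/0.003893 = 0.5481 m/s; Re = 1.948e+04; ε/D = 0.00398; Haaland → f = 0.03286; ΔP_A = f(L/D)(ρV²/2) = 1738 Pa.
Pipe B: V = Q/A = 0.002133/0.005437 = 0.3924 m/s; Re = 1.648e+04; ε/D = 0.00103; Haaland → f = 0.0288; ΔP_B = f(L/D)(ρV²/2) = 8586 Pa.
ΔP_A/ΔP_B = 1738/8586 = 0.202.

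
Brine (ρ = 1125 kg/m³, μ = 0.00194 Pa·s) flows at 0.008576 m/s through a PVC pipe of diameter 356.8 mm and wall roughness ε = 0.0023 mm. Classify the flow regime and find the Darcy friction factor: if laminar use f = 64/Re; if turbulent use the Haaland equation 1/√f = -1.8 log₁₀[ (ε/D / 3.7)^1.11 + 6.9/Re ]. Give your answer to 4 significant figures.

f ≈ 0.03607

Re = ρVD/μ = 1125·0.008576·0.3568/0.00194 = 1774.
Re < 2300 → laminar, so f = 64/Re = 0.03607 (roughness is irrelevant in laminar flow).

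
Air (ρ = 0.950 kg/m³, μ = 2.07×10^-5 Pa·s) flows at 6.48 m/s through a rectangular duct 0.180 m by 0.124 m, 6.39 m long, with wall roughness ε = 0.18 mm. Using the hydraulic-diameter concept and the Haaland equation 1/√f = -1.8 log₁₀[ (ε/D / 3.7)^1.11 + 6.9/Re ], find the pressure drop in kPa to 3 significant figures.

ΔP ≈ 0.0215 kPa

Hydraulic diameter D_h = 4A/P = 4·(0.18·0.124)/(2·(0.18+0.124)) = 0.08928/0.608 = 0.1468 m.
Re = ρVD_h/μ = 0.95·6.48·0.1468/2.07e-05 = 4.367e+04.
ε/D_h = 0.00018/0.1468 = 0.00123; Haaland gives 1/√f = -1.8 log₁₀[0.000137+0.000158] = 6.354, so f = 0.02477.
ΔP = f(L/D_h)(ρV²/2) = 0.02477·6.39/0.1468·19.95 = 21.5 Pa.
ΔP = 0.0215 kPa.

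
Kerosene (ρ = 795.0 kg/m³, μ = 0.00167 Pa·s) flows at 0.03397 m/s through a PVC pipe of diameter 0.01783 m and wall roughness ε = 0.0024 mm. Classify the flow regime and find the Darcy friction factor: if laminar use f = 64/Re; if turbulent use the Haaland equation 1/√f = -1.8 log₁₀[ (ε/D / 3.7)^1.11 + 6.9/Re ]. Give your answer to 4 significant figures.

Re = ρVD/μ = 795·0.03397·0.01783/0.00167 = 288.3.
Re < 2300 → laminar, so f = 64/Re = 0.222 (roughness is irrelevant in laminar flow).

f ≈ 0.2220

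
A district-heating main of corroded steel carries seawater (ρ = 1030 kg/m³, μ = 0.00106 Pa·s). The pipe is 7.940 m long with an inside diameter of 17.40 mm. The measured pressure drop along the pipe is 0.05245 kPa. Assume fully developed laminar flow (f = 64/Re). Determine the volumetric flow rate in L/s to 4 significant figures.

Q ≈ 0.01402 L/s

For laminar flow, f = 64/Re with Re = ρVD/μ, so Darcy-Weisbach reduces to ΔP = 32μLV/D². Solving for V: V = ΔP·D²/(32μL) = 52.45·(0.0174)²/(32·0.00106·7.94) = 0.05896 m/s.
Check: Re = ρVD/μ = 1030·0.05896·0.0174/0.00106 = 996.9 < 2300, so the laminar assumption holds.
Q = V·A = 0.05896·(π/4·0.0174²) = 1.402e-05 m³/s = 0.01402 L/s.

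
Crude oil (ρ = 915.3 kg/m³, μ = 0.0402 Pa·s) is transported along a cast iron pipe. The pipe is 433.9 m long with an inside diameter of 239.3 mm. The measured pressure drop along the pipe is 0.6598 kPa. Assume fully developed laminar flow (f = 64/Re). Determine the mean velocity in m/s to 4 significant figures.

V ≈ 0.06769 m/s

For laminar flow, f = 64/Re with Re = ρVD/μ, so Darcy-Weisbach reduces to ΔP = 32μLV/D². Solving for V: V = ΔP·D²/(32μL) = 659.8·(0.2393)²/(32·0.0402·433.9) = 0.06769 m/s.
Check: Re = ρVD/μ = 915.3·0.06769·0.2393/0.0402 = 368.8 < 2300, so the laminar assumption holds.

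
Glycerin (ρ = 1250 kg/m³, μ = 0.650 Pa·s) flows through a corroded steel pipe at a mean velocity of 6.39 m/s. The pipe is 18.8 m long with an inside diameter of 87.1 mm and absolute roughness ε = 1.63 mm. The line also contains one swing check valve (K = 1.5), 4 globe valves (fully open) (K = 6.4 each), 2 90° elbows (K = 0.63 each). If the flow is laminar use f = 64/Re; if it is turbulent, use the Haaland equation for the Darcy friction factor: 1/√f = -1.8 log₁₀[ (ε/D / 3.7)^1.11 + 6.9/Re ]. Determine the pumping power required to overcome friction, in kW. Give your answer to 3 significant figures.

P ≈ 40.1 kW

Reynolds number Re = ρVD/μ = 1250 · 6.39 · 0.0871 / 0.65 = 1070.
Re < 2300 → laminar flow, so f = 64/Re = 64/1070 = 0.05979 (the turbulent correlation is not needed).
Total minor-loss coefficient ΣK = 1·1.5 + 4·6.4 + 2·0.63 = 28.4.
ΔP = [f·L/D + ΣK]·(ρV²/2) = [0.05979·18.8/0.0871 + 28.4]·(1250·6.39²/2) = [12.91 + 28.4]·2.552e+04 = 1.053e+06 Pa.
Q = V·A = 6.39·0.005958 = 0.03807 m³/s.
Pumping power P = QΔP = 0.03807·1.053e+06 = 40100 W = 40.1 kW.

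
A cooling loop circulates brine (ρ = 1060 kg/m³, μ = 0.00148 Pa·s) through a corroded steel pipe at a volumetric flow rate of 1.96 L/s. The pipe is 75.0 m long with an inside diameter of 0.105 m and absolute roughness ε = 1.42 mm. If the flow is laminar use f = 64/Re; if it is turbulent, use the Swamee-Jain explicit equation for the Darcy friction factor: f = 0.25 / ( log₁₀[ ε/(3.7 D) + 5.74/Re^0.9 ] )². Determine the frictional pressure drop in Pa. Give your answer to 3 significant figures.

Q = 1.96 L/s = 1.96/1000 = 0.00196 m³/s.
Cross-sectional area A = πD²/4 = π(0.105)²/4 = 0.008659 m²; mean velocity V = Q/A = 0.00196/0.008659 = 0.2264 m/s.
Reynolds number Re = ρVD/μ = 1060 · 0.2264 · 0.105 / 0.00148 = 1.702e+04.
Re > 4000 → turbulent. Relative roughness ε/D = 0.00142/0.105 = 0.0135. Swamee-Jain: f = 0.25/(log₁₀[0.0135/3.7 + 5.74/1.702e+04^0.9])² = 0.25/(log₁₀[0.00366 + 0.000893])² = 0.25/(-2.342)² = 0.04557.
Darcy-Weisbach: ΔP = f(L/D)(ρV²/2) = 0.04557·(75/0.105)·(1060·0.2264²/2) = 0.04557·714.3·27.16 = 884 Pa.

ΔP ≈ 884 Pa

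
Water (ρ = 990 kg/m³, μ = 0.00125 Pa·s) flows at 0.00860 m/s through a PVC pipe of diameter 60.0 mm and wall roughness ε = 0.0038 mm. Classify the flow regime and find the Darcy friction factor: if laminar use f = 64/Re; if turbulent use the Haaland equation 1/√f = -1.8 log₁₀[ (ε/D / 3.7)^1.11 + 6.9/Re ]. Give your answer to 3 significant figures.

f ≈ 0.157

Re = ρVD/μ = 990·0.0086·0.06/0.00125 = 408.7.
Re < 2300 → laminar, so f = 64/Re = 0.1566 (roughness is irrelevant in laminar flow).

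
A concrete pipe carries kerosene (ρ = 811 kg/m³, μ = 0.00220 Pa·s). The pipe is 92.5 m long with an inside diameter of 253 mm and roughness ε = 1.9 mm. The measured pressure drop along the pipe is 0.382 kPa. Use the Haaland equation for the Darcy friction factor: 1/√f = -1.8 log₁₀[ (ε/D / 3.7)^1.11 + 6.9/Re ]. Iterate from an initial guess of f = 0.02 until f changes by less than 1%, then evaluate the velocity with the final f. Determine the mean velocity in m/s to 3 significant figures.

Rearranging Darcy-Weisbach: V = √(2·ΔP·D/(f·L·ρ)). With ε/D = 0.0019/0.253 = 0.00751, iterate starting from f = 0.02:
  f = 0.02 → V = √(2·382·0.253/(0.02·92.5·811)) = 0.3589 m/s; Re = ρVD/μ = 3.348e+04; f → 0.03647
  f = 0.03647 → V = 0.2658 m/s; Re = 2.479e+04; f → 0.03709
  f = 0.03709 → V = 0.2636 m/s; Re = 2.458e+04; f → 0.03711
Converged (Δf/f < 1%). With the final f = 0.03711: V = √(2·382·0.253/(0.03711·92.5·811)) = 0.2635 m/s.

V ≈ 0.263 m/s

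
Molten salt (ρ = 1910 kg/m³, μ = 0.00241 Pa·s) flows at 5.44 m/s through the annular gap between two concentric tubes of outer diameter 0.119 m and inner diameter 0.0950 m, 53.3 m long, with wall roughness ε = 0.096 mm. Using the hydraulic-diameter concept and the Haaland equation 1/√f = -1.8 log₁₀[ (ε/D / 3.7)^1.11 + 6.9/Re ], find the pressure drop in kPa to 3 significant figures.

Hydraulic diameter D_h = 4A/P = D_o - D_i = 0.119 - 0.095 = 0.024 m.
Re = ρVD_h/μ = 1910·5.44·0.024/0.00241 = 1.035e+05.
ε/D_h = 9.6e-05/0.024 = 0.004; Haaland gives 1/√f = -1.8 log₁₀[0.00051+6.67e-05] = 5.83, so f = 0.02942.
ΔP = f(L/D_h)(ρV²/2) = 0.02942·53.3/0.024·2.826e+04 = 1.846e+06 Pa.
ΔP = 1850 kPa.

ΔP ≈ 1850 kPa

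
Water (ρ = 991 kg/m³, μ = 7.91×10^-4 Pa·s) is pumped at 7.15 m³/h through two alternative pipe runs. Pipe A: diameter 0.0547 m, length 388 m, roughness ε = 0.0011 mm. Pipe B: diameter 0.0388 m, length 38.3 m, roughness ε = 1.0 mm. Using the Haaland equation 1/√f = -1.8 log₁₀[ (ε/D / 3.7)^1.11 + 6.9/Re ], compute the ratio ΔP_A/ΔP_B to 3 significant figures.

Pipe A: V = Q/A = 0.001986/0.00235 = 0.8452 m/s; Re = 5.792e+04; ε/D = 2.01e-05; Haaland → f = 0.0201; ΔP_A = f(L/D)(ρV²/2) = 5.046e+04 Pa.
Pipe B: V = Q/A = 0.001986/0.001182 = 1.68 m/s; Re = 8.165e+04; ε/D = 0.0258; Haaland → f = 0.05425; ΔP_B = f(L/D)(ρV²/2) = 7.487e+04 Pa.
ΔP_A/ΔP_B = 5.046e+04/7.487e+04 = 0.674.

ΔP_A/ΔP_B ≈ 0.674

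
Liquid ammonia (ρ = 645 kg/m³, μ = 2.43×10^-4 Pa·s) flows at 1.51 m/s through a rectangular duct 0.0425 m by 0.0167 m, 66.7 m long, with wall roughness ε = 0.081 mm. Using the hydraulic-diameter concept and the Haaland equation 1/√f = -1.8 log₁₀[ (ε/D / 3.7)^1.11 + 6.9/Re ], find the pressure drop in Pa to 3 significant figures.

Hydraulic diameter D_h = 4A/P = 4·(0.0425·0.0167)/(2·(0.0425+0.0167)) = 0.002839/0.1184 = 0.02398 m.
Re = ρVD_h/μ = 645·1.51·0.02398/0.000243 = 9.61e+04.
ε/D_h = 8.1e-05/0.02398 = 0.00338; Haaland gives 1/√f = -1.8 log₁₀[0.000423+7.18e-05] = 5.95, so f = 0.02824.
ΔP = f(L/D_h)(ρV²/2) = 0.02824·66.7/0.02398·735.3 = 5.777e+04 Pa.

ΔP ≈ 57800 Pa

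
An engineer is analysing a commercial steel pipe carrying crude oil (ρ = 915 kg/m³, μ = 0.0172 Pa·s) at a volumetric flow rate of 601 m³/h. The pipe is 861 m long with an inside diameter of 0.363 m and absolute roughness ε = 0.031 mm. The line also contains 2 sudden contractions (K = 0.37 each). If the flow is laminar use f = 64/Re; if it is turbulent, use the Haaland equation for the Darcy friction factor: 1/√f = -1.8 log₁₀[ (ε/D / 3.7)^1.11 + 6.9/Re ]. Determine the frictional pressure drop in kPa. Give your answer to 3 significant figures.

ΔP ≈ 66.6 kPa

Q = 601 m³/h = 601/3600 = 0.1669 m³/s.
Cross-sectional area A = πD²/4 = π(0.363)²/4 = 0.1035 m²; mean velocity V = Q/A = 0.1669/0.1035 = 1.613 m/s.
Reynolds number Re = ρVD/μ = 915 · 1.613 · 0.363 / 0.0172 = 3.115e+04.
Re > 4000 → turbulent. Relative roughness ε/D = 3.1e-05/0.363 = 8.54e-05. Haaland: 1/√f = -1.8 log₁₀[(8.54e-05/3.7)^1.11 + 6.9/3.115e+04] = -1.8 log₁₀[7.13e-06 + 0.000222] = 6.554, so f = 0.02328.
Total minor-loss coefficient ΣK = 2·0.37 = 0.74.
ΔP = [f·L/D + ΣK]·(ρV²/2) = [0.02328·861/0.363 + 0.74]·(915·1.613²/2) = [55.23 + 0.74]·1190 = 6.663e+04 Pa.
ΔP = 6.663e+04 Pa = 66.6 kPa.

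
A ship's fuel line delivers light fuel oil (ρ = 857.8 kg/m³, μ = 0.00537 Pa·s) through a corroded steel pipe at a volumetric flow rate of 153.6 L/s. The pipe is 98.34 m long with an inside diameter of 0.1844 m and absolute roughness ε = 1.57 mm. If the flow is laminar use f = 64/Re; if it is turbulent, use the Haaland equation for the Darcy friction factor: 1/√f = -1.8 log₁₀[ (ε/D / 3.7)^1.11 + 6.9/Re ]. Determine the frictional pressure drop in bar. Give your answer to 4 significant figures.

ΔP ≈ 2.751 bar

Q = 153.6 L/s = 153.6/1000 = 0.1536 m³/s.
Cross-sectional area A = πD²/4 = π(0.1844)²/4 = 0.02671 m²; mean velocity V = Q/A = 0.1536/0.02671 = 5.751 m/s.
Reynolds number Re = ρVD/μ = 857.8 · 5.751 · 0.1844 / 0.00537 = 1.694e+05.
Re > 4000 → turbulent. Relative roughness ε/D = 0.00157/0.1844 = 0.00851. Haaland: 1/√f = -1.8 log₁₀[(0.00851/3.7)^1.11 + 6.9/1.694e+05] = -1.8 log₁₀[0.00118 + 4.07e-05] = 5.244, so f = 0.03636.
Darcy-Weisbach: ΔP = f(L/D)(ρV²/2) = 0.03636·(98.34/0.1844)·(857.8·5.751²/2) = 0.03636·533.3·1.419e+04 = 2.751e+05 Pa.
ΔP = 2.751e+05 Pa = 2.751 bar.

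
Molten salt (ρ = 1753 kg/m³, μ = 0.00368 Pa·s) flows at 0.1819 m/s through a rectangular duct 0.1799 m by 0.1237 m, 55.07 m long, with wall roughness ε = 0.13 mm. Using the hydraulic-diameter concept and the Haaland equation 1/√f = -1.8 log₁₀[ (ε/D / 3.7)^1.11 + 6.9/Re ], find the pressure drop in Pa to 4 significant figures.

Hydraulic diameter D_h = 4A/P = 4·(0.1799·0.1237)/(2·(0.1799+0.1237)) = 0.08901/0.6072 = 0.1466 m.
Re = ρVD_h/μ = 1753·0.1819·0.1466/0.00368 = 1.27e+04.
ε/D_h = 0.00013/0.1466 = 0.000887; Haaland gives 1/√f = -1.8 log₁₀[9.58e-05+0.000543] = 5.75, so f = 0.03024.
ΔP = f(L/D_h)(ρV²/2) = 0.03024·55.07/0.1466·29 = 329.5 Pa.

ΔP ≈ 329.5 Pa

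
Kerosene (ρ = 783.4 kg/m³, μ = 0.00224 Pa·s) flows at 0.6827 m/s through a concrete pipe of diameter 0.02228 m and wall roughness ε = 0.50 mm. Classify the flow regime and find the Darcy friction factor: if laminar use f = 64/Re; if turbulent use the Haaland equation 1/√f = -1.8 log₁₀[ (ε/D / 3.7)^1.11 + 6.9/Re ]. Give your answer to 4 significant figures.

Re = ρVD/μ = 783.4·0.6827·0.02228/0.00224 = 5320.
Re > 4000 → turbulent. ε/D = 0.0005/0.02228 = 0.0224; Haaland: 1/√f = -1.8 log₁₀[0.00346 + 0.0013] = 4.181, so f = 0.05721.

f ≈ 0.05721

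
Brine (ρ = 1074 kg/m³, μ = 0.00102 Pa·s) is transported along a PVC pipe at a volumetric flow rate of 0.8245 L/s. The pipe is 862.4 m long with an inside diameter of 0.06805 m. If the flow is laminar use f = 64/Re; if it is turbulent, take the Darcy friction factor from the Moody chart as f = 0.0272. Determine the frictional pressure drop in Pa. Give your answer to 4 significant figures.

Q = 0.8245 L/s = 0.8245/1000 = 0.0008245 m³/s.
Cross-sectional area A = πD²/4 = π(0.06805)²/4 = 0.003637 m²; mean velocity V = Q/A = 0.0008245/0.003637 = 0.2267 m/s.
Reynolds number Re = ρVD/μ = 1074 · 0.2267 · 0.06805 / 0.00102 = 1.624e+04.
Re > 4000 → turbulent; use the Moody-chart value f = 0.0272.
Darcy-Weisbach: ΔP = f(L/D)(ρV²/2) = 0.0272·(862.4/0.06805)·(1074·0.2267²/2) = 0.0272·1.267e+04·27.6 = 9513 Pa.

ΔP ≈ 9513 Pa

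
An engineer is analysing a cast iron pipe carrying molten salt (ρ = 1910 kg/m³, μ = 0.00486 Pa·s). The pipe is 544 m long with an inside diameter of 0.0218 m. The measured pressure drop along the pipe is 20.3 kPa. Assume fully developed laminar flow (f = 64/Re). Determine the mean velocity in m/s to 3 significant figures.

For laminar flow, f = 64/Re with Re = ρVD/μ, so Darcy-Weisbach reduces to ΔP = 32μLV/D². Solving for V: V = ΔP·D²/(32μL) = 2.03e+04·(0.0218)²/(32·0.00486·544) = 0.114 m/s.
Check: Re = ρVD/μ = 1910·0.114·0.0218/0.00486 = 977 < 2300, so the laminar assumption holds.

V ≈ 0.114 m/s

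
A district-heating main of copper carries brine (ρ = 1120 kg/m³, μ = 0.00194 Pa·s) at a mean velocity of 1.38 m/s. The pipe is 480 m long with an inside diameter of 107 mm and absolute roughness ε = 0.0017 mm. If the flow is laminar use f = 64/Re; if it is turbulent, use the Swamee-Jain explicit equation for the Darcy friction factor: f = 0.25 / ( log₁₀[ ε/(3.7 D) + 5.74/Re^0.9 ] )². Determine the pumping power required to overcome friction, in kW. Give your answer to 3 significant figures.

Reynolds number Re = ρVD/μ = 1120 · 1.38 · 0.107 / 0.00194 = 8.525e+04.
Re > 4000 → turbulent. Relative roughness ε/D = 1.7e-06/0.107 = 1.59e-05. Swamee-Jain: f = 0.25/(log₁₀[1.59e-05/3.7 + 5.74/8.525e+04^0.9])² = 0.25/(log₁₀[4.29e-06 + 0.00021])² = 0.25/(-3.67)² = 0.01856.
Darcy-Weisbach: ΔP = f(L/D)(ρV²/2) = 0.01856·(480/0.107)·(1120·1.38²/2) = 0.01856·4486·1066 = 8.881e+04 Pa.
Q = V·A = 1.38·0.008992 = 0.01241 m³/s.
Pumping power P = QΔP = 0.01241·8.881e+04 = 1102 W = 1.10 kW.

P ≈ 1.10 kW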